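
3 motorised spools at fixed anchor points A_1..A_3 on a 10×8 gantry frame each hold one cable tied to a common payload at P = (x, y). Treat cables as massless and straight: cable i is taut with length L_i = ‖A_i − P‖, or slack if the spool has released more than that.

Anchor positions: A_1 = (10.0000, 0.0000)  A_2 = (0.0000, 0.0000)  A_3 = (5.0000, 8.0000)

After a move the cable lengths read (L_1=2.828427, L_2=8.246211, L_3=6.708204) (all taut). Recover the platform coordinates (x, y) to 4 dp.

circle eqns → linear via eq_j − eq_1; set q_j = A_j·A_j − L_j²
q_1 = 100.0000+0.0000−8.0000 = 92.0000
20.0000·x + 0.0000·y = q_1−q_2 = 160.0000
10.0000·x − 16.0000·y = q_1−q_3 = 48.0000
solve first two rows → x=8.0000, y=2.0000

(8.0000, 2.0000)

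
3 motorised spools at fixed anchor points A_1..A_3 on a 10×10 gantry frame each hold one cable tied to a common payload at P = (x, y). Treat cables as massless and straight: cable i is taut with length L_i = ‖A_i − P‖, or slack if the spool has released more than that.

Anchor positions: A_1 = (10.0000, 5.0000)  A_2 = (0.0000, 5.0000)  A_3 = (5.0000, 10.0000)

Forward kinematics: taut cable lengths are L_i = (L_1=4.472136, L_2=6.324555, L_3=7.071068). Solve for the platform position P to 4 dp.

circle eqns → linear via eq_j − eq_1; set c_j = A_j·A_j − L_j²
c_1 = 100.0000+25.0000−20.0000 = 105.0000
20.0000·x + 0.0000·y = c_1−c_2 = 120.0000
10.0000·x − 10.0000·y = c_1−c_3 = 30.0000
solve first two rows → x=6.0000, y=3.0000

(6.0000, 3.0000)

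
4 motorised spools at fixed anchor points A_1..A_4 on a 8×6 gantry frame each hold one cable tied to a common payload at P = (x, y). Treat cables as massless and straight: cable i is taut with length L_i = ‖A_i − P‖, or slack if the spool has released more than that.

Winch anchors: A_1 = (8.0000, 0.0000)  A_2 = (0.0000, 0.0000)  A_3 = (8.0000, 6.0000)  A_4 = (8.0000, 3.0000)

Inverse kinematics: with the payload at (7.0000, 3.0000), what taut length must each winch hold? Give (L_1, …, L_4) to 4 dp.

L_1: Δ = A_1−P = (1.0000, -3.0000) → ‖Δ‖ = √10.0000 = 3.1623
L_2: Δ = A_2−P = (-7.0000, -3.0000) → ‖Δ‖ = √58.0000 = 7.6158
L_3: Δ = A_3−P = (1.0000, 3.0000) → ‖Δ‖ = √10.0000 = 3.1623
L_4: Δ = A_4−P = (1.0000, 0.0000) → ‖Δ‖ = √1.0000 = 1.0000

(3.1623, 7.6158, 3.1623, 1.0000)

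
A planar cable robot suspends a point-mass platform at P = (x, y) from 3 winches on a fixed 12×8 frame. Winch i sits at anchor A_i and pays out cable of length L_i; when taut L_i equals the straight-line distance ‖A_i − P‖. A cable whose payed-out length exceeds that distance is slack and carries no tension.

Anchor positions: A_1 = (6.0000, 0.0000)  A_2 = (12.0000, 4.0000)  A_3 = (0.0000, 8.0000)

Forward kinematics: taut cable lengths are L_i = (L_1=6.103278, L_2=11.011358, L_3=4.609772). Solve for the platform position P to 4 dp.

(1.0000, 3.5000)

each cable: (A_i−P)·(A_i−P) = L_i²; let q_i = ‖A_i‖²−L_i²
q_1 = 36.0000+0.0000−37.2500 = -1.2500
row 1: -12.0000x − 8.0000y = -40.0000  (q_2=38.7500)
row 2: 12.0000x − 16.0000y = -44.0000  (q_3=42.7500)
Cramer on rows 1–2 → x = 1.0000, y = 3.5000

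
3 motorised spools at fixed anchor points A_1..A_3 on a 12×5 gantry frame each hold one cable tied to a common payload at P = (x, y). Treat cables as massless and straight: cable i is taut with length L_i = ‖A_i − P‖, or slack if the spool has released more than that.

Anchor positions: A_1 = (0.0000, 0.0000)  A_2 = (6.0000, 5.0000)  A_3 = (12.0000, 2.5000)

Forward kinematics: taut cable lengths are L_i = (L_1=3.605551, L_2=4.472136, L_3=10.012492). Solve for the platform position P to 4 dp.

(2.0000, 3.0000)

each cable: (A_i−P)·(A_i−P) = L_i²; let k_i = ‖A_i‖²−L_i²
k_1 = 0.0000+0.0000−13.0000 = -13.0000
row 1: -12.0000x − 10.0000y = -54.0000  (k_2=41.0000)
row 2: -24.0000x − 5.0000y = -63.0000  (k_3=50.0000)
Cramer on rows 1–2 → x = 2.0000, y = 3.0000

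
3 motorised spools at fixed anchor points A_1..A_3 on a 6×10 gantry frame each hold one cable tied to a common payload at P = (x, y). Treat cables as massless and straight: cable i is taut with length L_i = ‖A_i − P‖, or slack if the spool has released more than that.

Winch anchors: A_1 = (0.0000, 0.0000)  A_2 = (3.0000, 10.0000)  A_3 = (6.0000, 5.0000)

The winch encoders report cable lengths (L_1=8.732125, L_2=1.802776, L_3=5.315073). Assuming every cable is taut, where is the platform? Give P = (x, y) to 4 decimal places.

circle eqns → linear via eq_j − eq_1; set k_j = A_j·A_j − L_j²
k_1 = 0.0000+0.0000−76.2500 = -76.2500
-6.0000·x − 20.0000·y = k_1−k_2 = -182.0000
-12.0000·x − 10.0000·y = k_1−k_3 = -109.0000
solve first two rows → x=2.0000, y=8.5000

(2.0000, 8.5000)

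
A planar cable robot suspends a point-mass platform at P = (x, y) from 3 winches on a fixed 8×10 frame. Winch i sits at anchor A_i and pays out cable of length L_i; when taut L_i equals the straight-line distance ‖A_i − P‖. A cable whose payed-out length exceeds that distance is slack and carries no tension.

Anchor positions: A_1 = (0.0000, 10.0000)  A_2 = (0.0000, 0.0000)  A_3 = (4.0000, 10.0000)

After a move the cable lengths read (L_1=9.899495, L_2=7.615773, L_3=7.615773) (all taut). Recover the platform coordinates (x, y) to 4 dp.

each cable: (A_i−P)·(A_i−P) = L_i²; let q_i = ‖A_i‖²−L_i²
q_1 = 0.0000+100.0000−98.0000 = 2.0000
row 1: 0.0000x + 20.0000y = 60.0000  (q_2=-58.0000)
row 2: -8.0000x + 0.0000y = -56.0000  (q_3=58.0000)
Cramer on rows 1–2 → x = 7.0000, y = 3.0000

(7.0000, 3.0000)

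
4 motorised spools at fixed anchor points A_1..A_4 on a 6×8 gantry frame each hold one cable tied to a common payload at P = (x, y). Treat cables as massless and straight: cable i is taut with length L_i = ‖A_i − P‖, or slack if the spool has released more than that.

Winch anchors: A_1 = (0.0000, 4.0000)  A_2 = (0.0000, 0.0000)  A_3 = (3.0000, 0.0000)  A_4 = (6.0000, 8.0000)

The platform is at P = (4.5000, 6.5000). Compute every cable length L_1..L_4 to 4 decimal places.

cable 1: Δx=-4.5000, Δy=-2.5000; L_1 = √(Δx²+Δy²) = 5.1478
cable 2: Δx=-4.5000, Δy=-6.5000; L_2 = √(Δx²+Δy²) = 7.9057
cable 3: Δx=-1.5000, Δy=-6.5000; L_3 = √(Δx²+Δy²) = 6.6708
cable 4: Δx=1.5000, Δy=1.5000; L_4 = √(Δx²+Δy²) = 2.1213

(5.1478, 7.9057, 6.6708, 2.1213)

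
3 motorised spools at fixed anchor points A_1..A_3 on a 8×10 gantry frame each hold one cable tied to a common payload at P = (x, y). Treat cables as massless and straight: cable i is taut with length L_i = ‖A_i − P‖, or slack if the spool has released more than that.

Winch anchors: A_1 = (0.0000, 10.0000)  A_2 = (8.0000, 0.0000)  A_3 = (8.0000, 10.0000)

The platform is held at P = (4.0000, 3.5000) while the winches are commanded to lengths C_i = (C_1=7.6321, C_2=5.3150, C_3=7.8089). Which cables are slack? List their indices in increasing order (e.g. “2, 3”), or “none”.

3

i=1: geometric 7.6322 vs commanded 7.6321 ⇒ taut
i=2: geometric 5.3151 vs commanded 5.3150 ⇒ taut
i=3: geometric 7.6322 vs commanded 7.8089 ⇒ slack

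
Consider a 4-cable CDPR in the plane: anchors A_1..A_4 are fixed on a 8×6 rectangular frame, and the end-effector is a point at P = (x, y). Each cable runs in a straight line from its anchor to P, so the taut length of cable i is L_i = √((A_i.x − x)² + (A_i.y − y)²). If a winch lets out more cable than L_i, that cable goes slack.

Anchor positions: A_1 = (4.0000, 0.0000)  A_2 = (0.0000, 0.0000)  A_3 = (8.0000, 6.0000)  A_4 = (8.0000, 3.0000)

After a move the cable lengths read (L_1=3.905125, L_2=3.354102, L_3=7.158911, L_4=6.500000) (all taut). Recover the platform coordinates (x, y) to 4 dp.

(1.5000, 3.0000)

each cable: (A_i−P)·(A_i−P) = L_i²; let c_i = ‖A_i‖²−L_i²
c_1 = 16.0000+0.0000−15.2500 = 0.7500
row 1: 8.0000x + 0.0000y = 12.0000  (c_2=-11.2500)
row 2: -8.0000x − 12.0000y = -48.0000  (c_3=48.7500)
row 3: -8.0000x − 6.0000y = -30.0000  (c_4=30.7500)
Cramer on rows 1–2 → x = 1.5000, y = 3.0000
check cable 4: ‖A_4−P‖² = 42.2500 ≈ L_4² = 42.2500 ✓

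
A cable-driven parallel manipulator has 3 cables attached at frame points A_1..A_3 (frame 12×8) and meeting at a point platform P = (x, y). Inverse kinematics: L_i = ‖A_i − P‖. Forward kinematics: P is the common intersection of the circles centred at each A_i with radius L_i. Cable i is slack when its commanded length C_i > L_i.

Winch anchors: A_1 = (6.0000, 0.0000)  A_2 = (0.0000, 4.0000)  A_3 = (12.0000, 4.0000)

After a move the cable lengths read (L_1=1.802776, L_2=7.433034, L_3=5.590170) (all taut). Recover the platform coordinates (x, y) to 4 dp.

(7.0000, 1.5000)

each cable: (A_i−P)·(A_i−P) = L_i²; let c_i = ‖A_i‖²−L_i²
c_1 = 36.0000+0.0000−3.2500 = 32.7500
row 1: 12.0000x − 8.0000y = 72.0000  (c_2=-39.2500)
row 2: -12.0000x − 8.0000y = -96.0000  (c_3=128.7500)
Cramer on rows 1–2 → x = 7.0000, y = 1.5000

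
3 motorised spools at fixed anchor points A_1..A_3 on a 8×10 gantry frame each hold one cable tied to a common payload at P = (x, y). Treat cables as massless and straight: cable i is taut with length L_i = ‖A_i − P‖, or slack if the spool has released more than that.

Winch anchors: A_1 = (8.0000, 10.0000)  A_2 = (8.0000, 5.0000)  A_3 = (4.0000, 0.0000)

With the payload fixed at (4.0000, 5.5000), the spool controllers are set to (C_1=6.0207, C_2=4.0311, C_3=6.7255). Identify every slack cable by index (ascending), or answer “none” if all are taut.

3

cable 1: √((4.0000)²+(4.5000)²)=6.0208, C_1=6.0207: taut
cable 2: √((4.0000)²+(-0.5000)²)=4.0311, C_2=4.0311: taut
cable 3: √((0.0000)²+(-5.5000)²)=5.5000, C_3=6.7255: slack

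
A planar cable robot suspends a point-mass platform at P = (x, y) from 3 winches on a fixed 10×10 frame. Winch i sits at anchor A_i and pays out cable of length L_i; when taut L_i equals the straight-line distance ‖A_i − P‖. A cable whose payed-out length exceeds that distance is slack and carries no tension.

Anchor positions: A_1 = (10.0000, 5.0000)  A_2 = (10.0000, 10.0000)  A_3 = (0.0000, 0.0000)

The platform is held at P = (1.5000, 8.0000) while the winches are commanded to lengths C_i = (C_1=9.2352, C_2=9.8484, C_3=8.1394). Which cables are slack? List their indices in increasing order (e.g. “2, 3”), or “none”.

1, 2

cable 1: √((8.5000)²+(-3.0000)²)=9.0139, C_1=9.2352: slack
cable 2: √((8.5000)²+(2.0000)²)=8.7321, C_2=9.8484: slack
cable 3: √((-1.5000)²+(-8.0000)²)=8.1394, C_3=8.1394: taut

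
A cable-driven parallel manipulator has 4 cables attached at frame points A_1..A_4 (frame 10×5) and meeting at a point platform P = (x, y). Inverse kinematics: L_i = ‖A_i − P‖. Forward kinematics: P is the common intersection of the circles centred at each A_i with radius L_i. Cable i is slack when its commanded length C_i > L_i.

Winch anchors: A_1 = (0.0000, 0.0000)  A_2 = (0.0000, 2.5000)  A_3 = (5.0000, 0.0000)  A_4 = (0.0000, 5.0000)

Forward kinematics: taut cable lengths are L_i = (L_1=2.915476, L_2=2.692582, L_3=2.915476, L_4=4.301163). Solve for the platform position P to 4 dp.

each cable: (A_i−P)·(A_i−P) = L_i²; let q_i = ‖A_i‖²−L_i²
q_1 = 0.0000+0.0000−8.5000 = -8.5000
row 1: 0.0000x − 5.0000y = -7.5000  (q_2=-1.0000)
row 2: -10.0000x + 0.0000y = -25.0000  (q_3=16.5000)
row 3: 0.0000x − 10.0000y = -15.0000  (q_4=6.5000)
Cramer on rows 1–2 → x = 2.5000, y = 1.5000
check cable 4: ‖A_4−P‖² = 18.5000 ≈ L_4² = 18.5000 ✓

(2.5000, 1.5000)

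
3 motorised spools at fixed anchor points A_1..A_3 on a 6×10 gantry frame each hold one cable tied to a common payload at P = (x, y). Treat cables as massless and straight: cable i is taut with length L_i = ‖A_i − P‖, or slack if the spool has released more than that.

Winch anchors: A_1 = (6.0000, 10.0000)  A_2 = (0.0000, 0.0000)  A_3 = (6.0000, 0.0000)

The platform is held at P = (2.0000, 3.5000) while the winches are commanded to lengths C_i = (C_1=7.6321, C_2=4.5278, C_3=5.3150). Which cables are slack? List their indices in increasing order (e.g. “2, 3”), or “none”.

2

i=1: geometric 7.6322 vs commanded 7.6321 ⇒ taut
i=2: geometric 4.0311 vs commanded 4.5278 ⇒ slack
i=3: geometric 5.3151 vs commanded 5.3150 ⇒ taut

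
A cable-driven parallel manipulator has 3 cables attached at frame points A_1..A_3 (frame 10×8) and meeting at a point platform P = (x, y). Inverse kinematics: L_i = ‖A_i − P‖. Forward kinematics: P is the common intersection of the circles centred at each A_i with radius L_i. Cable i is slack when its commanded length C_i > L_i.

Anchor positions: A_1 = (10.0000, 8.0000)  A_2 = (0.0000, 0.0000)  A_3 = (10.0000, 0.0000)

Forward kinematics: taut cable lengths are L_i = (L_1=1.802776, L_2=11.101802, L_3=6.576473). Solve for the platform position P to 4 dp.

expand ‖A_i−P‖²=L_i² and subtract eq 1 (k_i ≔ ‖A_i‖²−L_i²)
k_1 = 100.0000+64.0000−3.2500 = 160.7500
eq1−eq2 → [20.0000  16.0000]·P = 284.0000
eq1−eq3 → [0.0000  16.0000]·P = 104.0000
2×2 solve → P = (9.0000, 6.5000)

(9.0000, 6.5000)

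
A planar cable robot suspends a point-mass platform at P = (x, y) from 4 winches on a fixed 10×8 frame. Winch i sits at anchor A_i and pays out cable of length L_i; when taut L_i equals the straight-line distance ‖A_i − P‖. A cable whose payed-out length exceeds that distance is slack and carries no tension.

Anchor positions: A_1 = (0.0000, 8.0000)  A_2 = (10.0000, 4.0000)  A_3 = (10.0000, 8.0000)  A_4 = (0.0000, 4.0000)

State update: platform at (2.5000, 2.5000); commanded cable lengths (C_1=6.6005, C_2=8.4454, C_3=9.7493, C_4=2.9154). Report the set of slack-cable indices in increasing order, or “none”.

1, 2, 3

cable 1: √((-2.5000)²+(5.5000)²)=6.0415, C_1=6.6005: slack
cable 2: √((7.5000)²+(1.5000)²)=7.6485, C_2=8.4454: slack
cable 3: √((7.5000)²+(5.5000)²)=9.3005, C_3=9.7493: slack
cable 4: √((-2.5000)²+(1.5000)²)=2.9155, C_4=2.9154: taut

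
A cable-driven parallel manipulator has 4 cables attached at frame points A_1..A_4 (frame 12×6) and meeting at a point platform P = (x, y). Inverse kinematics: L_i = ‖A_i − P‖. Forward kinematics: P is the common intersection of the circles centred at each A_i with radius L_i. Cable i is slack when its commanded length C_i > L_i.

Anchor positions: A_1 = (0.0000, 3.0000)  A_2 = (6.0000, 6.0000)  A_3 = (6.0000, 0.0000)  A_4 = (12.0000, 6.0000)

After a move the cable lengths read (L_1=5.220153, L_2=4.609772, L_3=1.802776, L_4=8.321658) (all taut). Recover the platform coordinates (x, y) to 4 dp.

expand ‖A_i−P‖²=L_i² and subtract eq 1 (q_i ≔ ‖A_i‖²−L_i²)
q_1 = 0.0000+9.0000−27.2500 = -18.2500
eq1−eq2 → [-12.0000  -6.0000]·P = -69.0000
eq1−eq3 → [-12.0000  6.0000]·P = -51.0000
eq1−eq4 → [-24.0000  -6.0000]·P = -129.0000
2×2 solve → P = (5.0000, 1.5000)
check cable 4: ‖A_4−P‖² = 69.2500 ≈ L_4² = 69.2500 ✓

(5.0000, 1.5000)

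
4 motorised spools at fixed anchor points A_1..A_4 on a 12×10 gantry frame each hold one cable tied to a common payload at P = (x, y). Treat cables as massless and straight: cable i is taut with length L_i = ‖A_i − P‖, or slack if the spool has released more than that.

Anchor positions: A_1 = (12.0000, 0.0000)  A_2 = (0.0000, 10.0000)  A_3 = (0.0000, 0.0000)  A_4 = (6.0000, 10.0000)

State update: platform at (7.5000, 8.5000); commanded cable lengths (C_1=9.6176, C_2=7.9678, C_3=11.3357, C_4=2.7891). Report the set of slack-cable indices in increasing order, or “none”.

2, 4

i=1: geometric 9.6177 vs commanded 9.6176 ⇒ taut
i=2: geometric 7.6485 vs commanded 7.9678 ⇒ slack
i=3: geometric 11.3358 vs commanded 11.3357 ⇒ taut
i=4: geometric 2.1213 vs commanded 2.7891 ⇒ slack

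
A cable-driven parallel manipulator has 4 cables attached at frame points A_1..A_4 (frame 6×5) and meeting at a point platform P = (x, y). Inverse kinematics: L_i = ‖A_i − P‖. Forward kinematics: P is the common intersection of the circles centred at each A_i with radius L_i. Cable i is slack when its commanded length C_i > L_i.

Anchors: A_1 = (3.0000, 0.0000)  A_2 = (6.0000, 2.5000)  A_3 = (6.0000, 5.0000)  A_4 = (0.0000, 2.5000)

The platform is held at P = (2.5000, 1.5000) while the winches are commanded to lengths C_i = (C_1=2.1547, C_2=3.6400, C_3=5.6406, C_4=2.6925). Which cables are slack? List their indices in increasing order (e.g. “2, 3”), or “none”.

1, 3

i=1: geometric 1.5811 vs commanded 2.1547 ⇒ slack
i=2: geometric 3.6401 vs commanded 3.6400 ⇒ taut
i=3: geometric 4.9497 vs commanded 5.6406 ⇒ slack
i=4: geometric 2.6926 vs commanded 2.6925 ⇒ taut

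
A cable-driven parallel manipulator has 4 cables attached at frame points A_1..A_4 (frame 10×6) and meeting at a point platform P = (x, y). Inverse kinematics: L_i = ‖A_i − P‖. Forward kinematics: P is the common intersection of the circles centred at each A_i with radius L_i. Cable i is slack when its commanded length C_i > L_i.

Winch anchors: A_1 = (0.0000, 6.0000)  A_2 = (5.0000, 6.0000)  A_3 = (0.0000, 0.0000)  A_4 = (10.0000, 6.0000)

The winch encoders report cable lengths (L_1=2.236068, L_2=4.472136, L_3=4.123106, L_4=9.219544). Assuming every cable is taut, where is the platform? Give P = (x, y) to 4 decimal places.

(1.0000, 4.0000)

circle eqns → linear via eq_j − eq_1; set q_j = A_j·A_j − L_j²
q_1 = 0.0000+36.0000−5.0000 = 31.0000
-10.0000·x + 0.0000·y = q_1−q_2 = -10.0000
0.0000·x + 12.0000·y = q_1−q_3 = 48.0000
-20.0000·x + 0.0000·y = q_1−q_4 = -20.0000
solve first two rows → x=1.0000, y=4.0000
check cable 4: ‖A_4−P‖² = 85.0000 ≈ L_4² = 85.0000 ✓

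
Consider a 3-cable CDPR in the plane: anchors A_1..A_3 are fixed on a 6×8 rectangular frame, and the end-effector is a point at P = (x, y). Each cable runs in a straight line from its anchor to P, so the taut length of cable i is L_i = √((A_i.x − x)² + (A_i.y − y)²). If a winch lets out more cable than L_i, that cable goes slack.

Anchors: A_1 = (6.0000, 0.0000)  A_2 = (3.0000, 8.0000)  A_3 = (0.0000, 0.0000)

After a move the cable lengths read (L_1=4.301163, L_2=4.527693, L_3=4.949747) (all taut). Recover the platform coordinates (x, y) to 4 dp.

expand ‖A_i−P‖²=L_i² and subtract eq 1 (k_i ≔ ‖A_i‖²−L_i²)
k_1 = 36.0000+0.0000−18.5000 = 17.5000
eq1−eq2 → [6.0000  -16.0000]·P = -35.0000
eq1−eq3 → [12.0000  0.0000]·P = 42.0000
2×2 solve → P = (3.5000, 3.5000)

(3.5000, 3.5000)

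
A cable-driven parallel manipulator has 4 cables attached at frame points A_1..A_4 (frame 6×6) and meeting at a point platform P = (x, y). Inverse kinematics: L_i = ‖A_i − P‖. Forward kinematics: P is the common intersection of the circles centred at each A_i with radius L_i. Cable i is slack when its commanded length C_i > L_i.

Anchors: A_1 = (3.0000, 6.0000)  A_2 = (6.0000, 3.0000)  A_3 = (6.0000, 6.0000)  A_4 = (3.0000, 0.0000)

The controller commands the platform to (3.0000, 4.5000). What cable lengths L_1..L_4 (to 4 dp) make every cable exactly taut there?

(1.5000, 3.3541, 3.3541, 4.5000)

cable 1: Δx=0.0000, Δy=1.5000; L_1 = √(Δx²+Δy²) = 1.5000
cable 2: Δx=3.0000, Δy=-1.5000; L_2 = √(Δx²+Δy²) = 3.3541
cable 3: Δx=3.0000, Δy=1.5000; L_3 = √(Δx²+Δy²) = 3.3541
cable 4: Δx=0.0000, Δy=-4.5000; L_4 = √(Δx²+Δy²) = 4.5000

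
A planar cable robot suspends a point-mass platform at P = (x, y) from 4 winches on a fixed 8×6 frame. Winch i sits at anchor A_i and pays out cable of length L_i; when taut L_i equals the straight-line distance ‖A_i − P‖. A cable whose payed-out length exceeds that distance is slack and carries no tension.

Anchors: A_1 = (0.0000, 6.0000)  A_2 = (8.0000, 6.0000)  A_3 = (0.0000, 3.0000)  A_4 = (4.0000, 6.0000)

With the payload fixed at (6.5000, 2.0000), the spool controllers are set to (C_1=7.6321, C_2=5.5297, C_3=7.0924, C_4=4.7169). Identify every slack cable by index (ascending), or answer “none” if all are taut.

cable 1: √((-6.5000)²+(4.0000)²)=7.6322, C_1=7.6321: taut
cable 2: √((1.5000)²+(4.0000)²)=4.2720, C_2=5.5297: slack
cable 3: √((-6.5000)²+(1.0000)²)=6.5765, C_3=7.0924: slack
cable 4: √((-2.5000)²+(4.0000)²)=4.7170, C_4=4.7169: taut

2, 3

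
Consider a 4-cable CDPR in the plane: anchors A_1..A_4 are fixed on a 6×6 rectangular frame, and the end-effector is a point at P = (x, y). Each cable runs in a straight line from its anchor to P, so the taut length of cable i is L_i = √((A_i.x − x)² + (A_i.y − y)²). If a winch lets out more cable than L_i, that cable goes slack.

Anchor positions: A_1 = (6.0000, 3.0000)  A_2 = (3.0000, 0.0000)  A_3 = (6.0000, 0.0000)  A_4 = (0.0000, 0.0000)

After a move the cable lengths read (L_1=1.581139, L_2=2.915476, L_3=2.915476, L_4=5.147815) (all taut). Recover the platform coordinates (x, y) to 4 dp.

circle eqns → linear via eq_j − eq_1; set c_j = A_j·A_j − L_j²
c_1 = 36.0000+9.0000−2.5000 = 42.5000
6.0000·x + 6.0000·y = c_1−c_2 = 42.0000
0.0000·x + 6.0000·y = c_1−c_3 = 15.0000
12.0000·x + 6.0000·y = c_1−c_4 = 69.0000
solve first two rows → x=4.5000, y=2.5000
check cable 4: ‖A_4−P‖² = 26.5000 ≈ L_4² = 26.5000 ✓

(4.5000, 2.5000)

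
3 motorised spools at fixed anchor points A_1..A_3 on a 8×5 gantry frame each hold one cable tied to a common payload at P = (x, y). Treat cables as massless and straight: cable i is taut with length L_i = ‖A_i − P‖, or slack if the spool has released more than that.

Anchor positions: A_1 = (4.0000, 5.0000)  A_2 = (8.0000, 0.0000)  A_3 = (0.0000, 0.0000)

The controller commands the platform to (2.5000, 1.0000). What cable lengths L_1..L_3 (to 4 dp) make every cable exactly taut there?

(4.2720, 5.5902, 2.6926)

cable 1: Δx=1.5000, Δy=4.0000; L_1 = √(Δx²+Δy²) = 4.2720
cable 2: Δx=5.5000, Δy=-1.0000; L_2 = √(Δx²+Δy²) = 5.5902
cable 3: Δx=-2.5000, Δy=-1.0000; L_3 = √(Δx²+Δy²) = 2.6926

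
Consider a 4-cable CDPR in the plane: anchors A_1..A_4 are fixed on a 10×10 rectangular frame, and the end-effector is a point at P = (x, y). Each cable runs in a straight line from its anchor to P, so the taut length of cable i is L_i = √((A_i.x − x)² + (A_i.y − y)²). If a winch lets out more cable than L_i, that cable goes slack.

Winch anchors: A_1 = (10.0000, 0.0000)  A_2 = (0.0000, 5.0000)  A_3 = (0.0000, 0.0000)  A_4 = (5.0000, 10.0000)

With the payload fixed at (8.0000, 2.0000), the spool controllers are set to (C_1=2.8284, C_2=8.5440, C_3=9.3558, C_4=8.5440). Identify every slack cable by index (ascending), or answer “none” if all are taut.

cable 1: L_1 = ‖A_1−P‖ = 2.8284;  C_1 = 2.8284 → taut
cable 2: L_2 = ‖A_2−P‖ = 8.5440;  C_2 = 8.5440 → taut
cable 3: L_3 = ‖A_3−P‖ = 8.2462;  C_3 = 9.3558 → slack
cable 4: L_4 = ‖A_4−P‖ = 8.5440;  C_4 = 8.5440 → taut

3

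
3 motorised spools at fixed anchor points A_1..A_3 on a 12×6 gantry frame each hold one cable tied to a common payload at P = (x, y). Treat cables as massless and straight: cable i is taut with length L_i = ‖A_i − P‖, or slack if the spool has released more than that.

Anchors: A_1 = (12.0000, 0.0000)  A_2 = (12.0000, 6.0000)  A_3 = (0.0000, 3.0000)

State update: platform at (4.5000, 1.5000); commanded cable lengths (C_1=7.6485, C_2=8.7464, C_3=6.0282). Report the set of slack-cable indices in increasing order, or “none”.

cable 1: L_1 = ‖A_1−P‖ = 7.6485;  C_1 = 7.6485 → taut
cable 2: L_2 = ‖A_2−P‖ = 8.7464;  C_2 = 8.7464 → taut
cable 3: L_3 = ‖A_3−P‖ = 4.7434;  C_3 = 6.0282 → slack

3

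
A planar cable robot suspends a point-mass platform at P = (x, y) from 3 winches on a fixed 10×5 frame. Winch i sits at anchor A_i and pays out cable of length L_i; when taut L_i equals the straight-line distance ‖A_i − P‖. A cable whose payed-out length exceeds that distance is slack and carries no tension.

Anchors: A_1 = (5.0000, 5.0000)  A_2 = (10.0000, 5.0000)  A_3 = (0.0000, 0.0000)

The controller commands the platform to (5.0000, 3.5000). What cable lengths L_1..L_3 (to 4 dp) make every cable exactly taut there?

(1.5000, 5.2202, 6.1033)

L_1: Δ = A_1−P = (0.0000, 1.5000) → ‖Δ‖ = √2.2500 = 1.5000
L_2: Δ = A_2−P = (5.0000, 1.5000) → ‖Δ‖ = √27.2500 = 5.2202
L_3: Δ = A_3−P = (-5.0000, -3.5000) → ‖Δ‖ = √37.2500 = 6.1033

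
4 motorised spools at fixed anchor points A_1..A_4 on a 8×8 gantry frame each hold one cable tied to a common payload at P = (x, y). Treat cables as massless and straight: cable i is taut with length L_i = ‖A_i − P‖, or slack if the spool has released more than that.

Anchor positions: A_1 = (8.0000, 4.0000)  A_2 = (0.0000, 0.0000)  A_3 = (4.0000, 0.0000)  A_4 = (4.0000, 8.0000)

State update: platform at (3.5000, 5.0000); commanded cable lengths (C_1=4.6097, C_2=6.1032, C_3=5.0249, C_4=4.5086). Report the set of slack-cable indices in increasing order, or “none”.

4

i=1: geometric 4.6098 vs commanded 4.6097 ⇒ taut
i=2: geometric 6.1033 vs commanded 6.1032 ⇒ taut
i=3: geometric 5.0249 vs commanded 5.0249 ⇒ taut
i=4: geometric 3.0414 vs commanded 4.5086 ⇒ slack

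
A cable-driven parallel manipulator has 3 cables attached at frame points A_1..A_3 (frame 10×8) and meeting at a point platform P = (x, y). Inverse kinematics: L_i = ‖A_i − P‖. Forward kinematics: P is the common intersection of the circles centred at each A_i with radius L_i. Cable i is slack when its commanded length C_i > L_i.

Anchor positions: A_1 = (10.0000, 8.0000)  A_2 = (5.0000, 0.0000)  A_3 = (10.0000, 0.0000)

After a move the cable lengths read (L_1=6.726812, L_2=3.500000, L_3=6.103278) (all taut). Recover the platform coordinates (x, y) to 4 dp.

each cable: (A_i−P)·(A_i−P) = L_i²; let q_i = ‖A_i‖²−L_i²
q_1 = 100.0000+64.0000−45.2500 = 118.7500
row 1: 10.0000x + 16.0000y = 106.0000  (q_2=12.7500)
row 2: 0.0000x + 16.0000y = 56.0000  (q_3=62.7500)
Cramer on rows 1–2 → x = 5.0000, y = 3.5000

(5.0000, 3.5000)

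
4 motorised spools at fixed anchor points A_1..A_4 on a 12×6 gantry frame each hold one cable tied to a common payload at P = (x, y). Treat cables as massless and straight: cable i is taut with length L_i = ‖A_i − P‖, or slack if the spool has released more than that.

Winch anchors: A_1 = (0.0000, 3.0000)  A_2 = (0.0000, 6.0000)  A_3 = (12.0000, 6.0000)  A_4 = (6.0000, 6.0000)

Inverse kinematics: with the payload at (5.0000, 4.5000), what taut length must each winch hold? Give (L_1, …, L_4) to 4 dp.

cable 1: Δx=-5.0000, Δy=-1.5000; L_1 = √(Δx²+Δy²) = 5.2202
cable 2: Δx=-5.0000, Δy=1.5000; L_2 = √(Δx²+Δy²) = 5.2202
cable 3: Δx=7.0000, Δy=1.5000; L_3 = √(Δx²+Δy²) = 7.1589
cable 4: Δx=1.0000, Δy=1.5000; L_4 = √(Δx²+Δy²) = 1.8028

(5.2202, 5.2202, 7.1589, 1.8028)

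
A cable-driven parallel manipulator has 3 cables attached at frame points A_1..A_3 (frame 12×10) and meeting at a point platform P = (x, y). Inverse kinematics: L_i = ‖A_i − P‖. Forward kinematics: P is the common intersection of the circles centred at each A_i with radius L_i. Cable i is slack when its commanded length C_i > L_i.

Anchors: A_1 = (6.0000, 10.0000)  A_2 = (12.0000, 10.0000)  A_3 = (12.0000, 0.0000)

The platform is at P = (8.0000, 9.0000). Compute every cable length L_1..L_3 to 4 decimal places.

L_1 = √((6.0000−8.0000)² + (10.0000−9.0000)²) = 2.2361
L_2 = √((12.0000−8.0000)² + (10.0000−9.0000)²) = 4.1231
L_3 = √((12.0000−8.0000)² + (0.0000−9.0000)²) = 9.8489

(2.2361, 4.1231, 9.8489)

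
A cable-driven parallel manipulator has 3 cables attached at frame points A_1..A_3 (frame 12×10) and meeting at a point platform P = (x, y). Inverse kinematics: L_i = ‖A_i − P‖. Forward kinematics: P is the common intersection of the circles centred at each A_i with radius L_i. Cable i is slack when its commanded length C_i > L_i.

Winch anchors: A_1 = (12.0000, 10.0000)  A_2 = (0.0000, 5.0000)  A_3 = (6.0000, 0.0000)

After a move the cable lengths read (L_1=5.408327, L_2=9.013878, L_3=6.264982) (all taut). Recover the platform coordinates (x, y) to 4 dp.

(9.0000, 5.5000)

circle eqns → linear via eq_j − eq_1; set c_j = A_j·A_j − L_j²
c_1 = 144.0000+100.0000−29.2500 = 214.7500
24.0000·x + 10.0000·y = c_1−c_2 = 271.0000
12.0000·x + 20.0000·y = c_1−c_3 = 218.0000
solve first two rows → x=9.0000, y=5.5000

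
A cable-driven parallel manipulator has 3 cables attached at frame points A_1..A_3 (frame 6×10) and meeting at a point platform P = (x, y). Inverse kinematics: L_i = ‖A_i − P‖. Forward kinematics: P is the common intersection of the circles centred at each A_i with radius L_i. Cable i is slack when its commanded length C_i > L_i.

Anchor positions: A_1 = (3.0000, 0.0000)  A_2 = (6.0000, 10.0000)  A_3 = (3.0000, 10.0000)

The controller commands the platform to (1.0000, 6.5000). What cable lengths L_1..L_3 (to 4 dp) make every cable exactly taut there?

L_1: Δ = A_1−P = (2.0000, -6.5000) → ‖Δ‖ = √46.2500 = 6.8007
L_2: Δ = A_2−P = (5.0000, 3.5000) → ‖Δ‖ = √37.2500 = 6.1033
L_3: Δ = A_3−P = (2.0000, 3.5000) → ‖Δ‖ = √16.2500 = 4.0311

(6.8007, 6.1033, 4.0311)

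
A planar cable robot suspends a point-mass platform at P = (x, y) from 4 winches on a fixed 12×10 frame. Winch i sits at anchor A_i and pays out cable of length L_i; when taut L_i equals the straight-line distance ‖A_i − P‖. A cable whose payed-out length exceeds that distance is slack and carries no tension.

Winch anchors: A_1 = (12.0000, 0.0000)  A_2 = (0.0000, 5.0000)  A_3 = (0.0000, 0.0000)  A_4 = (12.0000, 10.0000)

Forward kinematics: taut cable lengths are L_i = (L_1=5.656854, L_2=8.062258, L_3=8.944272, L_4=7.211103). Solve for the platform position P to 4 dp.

(8.0000, 4.0000)

expand ‖A_i−P‖²=L_i² and subtract eq 1 (k_i ≔ ‖A_i‖²−L_i²)
k_1 = 144.0000+0.0000−32.0000 = 112.0000
eq1−eq2 → [24.0000  -10.0000]·P = 152.0000
eq1−eq3 → [24.0000  0.0000]·P = 192.0000
eq1−eq4 → [0.0000  -20.0000]·P = -80.0000
2×2 solve → P = (8.0000, 4.0000)
check cable 4: ‖A_4−P‖² = 52.0000 ≈ L_4² = 52.0000 ✓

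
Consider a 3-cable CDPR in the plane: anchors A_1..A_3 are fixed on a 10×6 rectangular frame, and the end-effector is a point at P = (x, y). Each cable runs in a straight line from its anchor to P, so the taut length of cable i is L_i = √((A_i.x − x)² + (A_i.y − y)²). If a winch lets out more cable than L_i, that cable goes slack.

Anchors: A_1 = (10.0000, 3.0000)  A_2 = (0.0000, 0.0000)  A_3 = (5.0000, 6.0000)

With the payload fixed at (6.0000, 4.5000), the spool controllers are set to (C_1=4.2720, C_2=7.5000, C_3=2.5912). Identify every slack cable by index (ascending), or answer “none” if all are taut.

3

cable 1: √((4.0000)²+(-1.5000)²)=4.2720, C_1=4.2720: taut
cable 2: √((-6.0000)²+(-4.5000)²)=7.5000, C_2=7.5000: taut
cable 3: √((-1.0000)²+(1.5000)²)=1.8028, C_3=2.5912: slack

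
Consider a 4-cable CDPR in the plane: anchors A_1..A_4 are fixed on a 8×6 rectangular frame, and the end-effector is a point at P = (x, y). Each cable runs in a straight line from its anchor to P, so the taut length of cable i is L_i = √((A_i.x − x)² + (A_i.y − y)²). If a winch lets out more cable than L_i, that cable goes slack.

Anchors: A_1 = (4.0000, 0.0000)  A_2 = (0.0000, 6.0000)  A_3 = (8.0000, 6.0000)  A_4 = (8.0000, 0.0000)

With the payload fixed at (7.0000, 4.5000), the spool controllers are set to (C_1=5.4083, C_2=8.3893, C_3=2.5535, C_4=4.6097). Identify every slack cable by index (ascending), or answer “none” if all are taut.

2, 3

cable 1: √((-3.0000)²+(-4.5000)²)=5.4083, C_1=5.4083: taut
cable 2: √((-7.0000)²+(1.5000)²)=7.1589, C_2=8.3893: slack
cable 3: √((1.0000)²+(1.5000)²)=1.8028, C_3=2.5535: slack
cable 4: √((1.0000)²+(-4.5000)²)=4.6098, C_4=4.6097: taut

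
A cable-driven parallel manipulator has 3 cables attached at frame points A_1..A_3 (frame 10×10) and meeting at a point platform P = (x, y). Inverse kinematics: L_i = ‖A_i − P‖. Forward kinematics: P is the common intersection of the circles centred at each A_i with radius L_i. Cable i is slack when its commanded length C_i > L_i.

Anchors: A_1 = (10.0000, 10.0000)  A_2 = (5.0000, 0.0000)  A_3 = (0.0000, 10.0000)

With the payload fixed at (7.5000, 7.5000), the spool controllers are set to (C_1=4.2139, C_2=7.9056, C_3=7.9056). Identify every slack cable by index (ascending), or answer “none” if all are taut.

1

i=1: geometric 3.5355 vs commanded 4.2139 ⇒ slack
i=2: geometric 7.9057 vs commanded 7.9056 ⇒ taut
i=3: geometric 7.9057 vs commanded 7.9056 ⇒ taut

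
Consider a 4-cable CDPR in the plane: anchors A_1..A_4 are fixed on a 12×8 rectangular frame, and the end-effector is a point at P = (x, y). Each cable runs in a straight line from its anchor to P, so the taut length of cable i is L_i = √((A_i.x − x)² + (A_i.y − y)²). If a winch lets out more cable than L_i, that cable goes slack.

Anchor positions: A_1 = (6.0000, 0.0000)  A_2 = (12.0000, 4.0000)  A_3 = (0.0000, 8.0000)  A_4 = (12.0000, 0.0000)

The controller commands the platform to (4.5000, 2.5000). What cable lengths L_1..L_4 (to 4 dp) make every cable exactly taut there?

(2.9155, 7.6485, 7.1063, 7.9057)

cable 1: Δx=1.5000, Δy=-2.5000; L_1 = √(Δx²+Δy²) = 2.9155
cable 2: Δx=7.5000, Δy=1.5000; L_2 = √(Δx²+Δy²) = 7.6485
cable 3: Δx=-4.5000, Δy=5.5000; L_3 = √(Δx²+Δy²) = 7.1063
cable 4: Δx=7.5000, Δy=-2.5000; L_4 = √(Δx²+Δy²) = 7.9057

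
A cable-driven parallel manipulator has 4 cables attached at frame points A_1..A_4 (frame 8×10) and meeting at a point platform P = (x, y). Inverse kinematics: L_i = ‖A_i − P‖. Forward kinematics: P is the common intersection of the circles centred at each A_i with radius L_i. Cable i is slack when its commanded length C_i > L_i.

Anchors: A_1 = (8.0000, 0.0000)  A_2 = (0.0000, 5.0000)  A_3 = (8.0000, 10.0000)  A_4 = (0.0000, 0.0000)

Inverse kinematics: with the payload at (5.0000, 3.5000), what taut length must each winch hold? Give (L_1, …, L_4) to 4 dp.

L_1 = √((8.0000−5.0000)² + (0.0000−3.5000)²) = 4.6098
L_2 = √((0.0000−5.0000)² + (5.0000−3.5000)²) = 5.2202
L_3 = √((8.0000−5.0000)² + (10.0000−3.5000)²) = 7.1589
L_4 = √((0.0000−5.0000)² + (0.0000−3.5000)²) = 6.1033

(4.6098, 5.2202, 7.1589, 6.1033)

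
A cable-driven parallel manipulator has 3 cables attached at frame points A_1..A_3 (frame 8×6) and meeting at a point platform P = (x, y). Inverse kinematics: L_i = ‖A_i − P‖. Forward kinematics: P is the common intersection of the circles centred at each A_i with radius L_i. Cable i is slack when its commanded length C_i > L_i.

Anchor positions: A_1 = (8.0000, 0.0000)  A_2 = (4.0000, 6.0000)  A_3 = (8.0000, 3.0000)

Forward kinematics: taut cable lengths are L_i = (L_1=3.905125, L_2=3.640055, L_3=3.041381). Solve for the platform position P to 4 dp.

each cable: (A_i−P)·(A_i−P) = L_i²; let q_i = ‖A_i‖²−L_i²
q_1 = 64.0000+0.0000−15.2500 = 48.7500
row 1: 8.0000x − 12.0000y = 10.0000  (q_2=38.7500)
row 2: 0.0000x − 6.0000y = -15.0000  (q_3=63.7500)
Cramer on rows 1–2 → x = 5.0000, y = 2.5000

(5.0000, 2.5000)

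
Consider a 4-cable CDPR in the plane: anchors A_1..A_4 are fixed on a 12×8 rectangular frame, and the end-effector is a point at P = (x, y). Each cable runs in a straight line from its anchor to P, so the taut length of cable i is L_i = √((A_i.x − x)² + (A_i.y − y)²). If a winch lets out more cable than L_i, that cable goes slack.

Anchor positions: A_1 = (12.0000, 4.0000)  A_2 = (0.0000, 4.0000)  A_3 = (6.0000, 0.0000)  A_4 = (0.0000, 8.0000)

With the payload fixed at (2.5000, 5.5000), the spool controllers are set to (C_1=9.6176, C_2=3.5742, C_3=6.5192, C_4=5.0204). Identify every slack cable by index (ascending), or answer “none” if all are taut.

cable 1: √((9.5000)²+(-1.5000)²)=9.6177, C_1=9.6176: taut
cable 2: √((-2.5000)²+(-1.5000)²)=2.9155, C_2=3.5742: slack
cable 3: √((3.5000)²+(-5.5000)²)=6.5192, C_3=6.5192: taut
cable 4: √((-2.5000)²+(2.5000)²)=3.5355, C_4=5.0204: slack

2, 4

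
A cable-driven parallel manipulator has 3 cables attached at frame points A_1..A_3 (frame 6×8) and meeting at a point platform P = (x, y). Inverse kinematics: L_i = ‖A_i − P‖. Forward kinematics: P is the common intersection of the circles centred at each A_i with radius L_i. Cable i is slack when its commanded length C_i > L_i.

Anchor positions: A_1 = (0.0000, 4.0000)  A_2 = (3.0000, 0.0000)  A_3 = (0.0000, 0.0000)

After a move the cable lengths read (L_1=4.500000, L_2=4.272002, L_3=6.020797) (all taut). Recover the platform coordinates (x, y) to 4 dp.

(4.5000, 4.0000)

expand ‖A_i−P‖²=L_i² and subtract eq 1 (c_i ≔ ‖A_i‖²−L_i²)
c_1 = 0.0000+16.0000−20.2500 = -4.2500
eq1−eq2 → [-6.0000  8.0000]·P = 5.0000
eq1−eq3 → [0.0000  8.0000]·P = 32.0000
2×2 solve → P = (4.5000, 4.0000)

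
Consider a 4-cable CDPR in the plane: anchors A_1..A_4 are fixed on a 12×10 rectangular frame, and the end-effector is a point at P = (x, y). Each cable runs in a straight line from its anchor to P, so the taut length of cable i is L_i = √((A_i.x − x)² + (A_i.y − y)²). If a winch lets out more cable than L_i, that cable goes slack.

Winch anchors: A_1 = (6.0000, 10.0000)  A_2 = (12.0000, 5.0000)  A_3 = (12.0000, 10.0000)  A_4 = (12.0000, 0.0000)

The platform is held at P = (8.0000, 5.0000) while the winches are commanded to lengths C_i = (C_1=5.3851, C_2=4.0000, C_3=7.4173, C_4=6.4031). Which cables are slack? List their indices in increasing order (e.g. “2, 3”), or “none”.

3

i=1: geometric 5.3852 vs commanded 5.3851 ⇒ taut
i=2: geometric 4.0000 vs commanded 4.0000 ⇒ taut
i=3: geometric 6.4031 vs commanded 7.4173 ⇒ slack
i=4: geometric 6.4031 vs commanded 6.4031 ⇒ taut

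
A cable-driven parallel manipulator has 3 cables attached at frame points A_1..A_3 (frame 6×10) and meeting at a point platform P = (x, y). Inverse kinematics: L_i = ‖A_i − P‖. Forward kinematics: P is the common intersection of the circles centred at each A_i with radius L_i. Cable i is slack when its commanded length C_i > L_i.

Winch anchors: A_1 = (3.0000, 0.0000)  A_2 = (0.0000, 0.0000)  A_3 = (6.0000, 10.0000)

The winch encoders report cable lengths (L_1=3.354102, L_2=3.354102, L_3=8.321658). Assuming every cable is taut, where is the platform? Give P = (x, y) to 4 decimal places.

(1.5000, 3.0000)

expand ‖A_i−P‖²=L_i² and subtract eq 1 (k_i ≔ ‖A_i‖²−L_i²)
k_1 = 9.0000+0.0000−11.2500 = -2.2500
eq1−eq2 → [6.0000  0.0000]·P = 9.0000
eq1−eq3 → [-6.0000  -20.0000]·P = -69.0000
2×2 solve → P = (1.5000, 3.0000)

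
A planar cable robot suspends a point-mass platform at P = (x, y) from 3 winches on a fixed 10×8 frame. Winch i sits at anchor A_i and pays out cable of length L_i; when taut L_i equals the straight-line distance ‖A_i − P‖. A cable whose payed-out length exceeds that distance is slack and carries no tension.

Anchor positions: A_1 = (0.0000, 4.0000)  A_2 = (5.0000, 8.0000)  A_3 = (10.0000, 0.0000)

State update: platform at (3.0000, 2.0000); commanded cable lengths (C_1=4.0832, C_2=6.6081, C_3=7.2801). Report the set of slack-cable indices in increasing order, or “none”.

cable 1: √((-3.0000)²+(2.0000)²)=3.6056, C_1=4.0832: slack
cable 2: √((2.0000)²+(6.0000)²)=6.3246, C_2=6.6081: slack
cable 3: √((7.0000)²+(-2.0000)²)=7.2801, C_3=7.2801: taut

1, 2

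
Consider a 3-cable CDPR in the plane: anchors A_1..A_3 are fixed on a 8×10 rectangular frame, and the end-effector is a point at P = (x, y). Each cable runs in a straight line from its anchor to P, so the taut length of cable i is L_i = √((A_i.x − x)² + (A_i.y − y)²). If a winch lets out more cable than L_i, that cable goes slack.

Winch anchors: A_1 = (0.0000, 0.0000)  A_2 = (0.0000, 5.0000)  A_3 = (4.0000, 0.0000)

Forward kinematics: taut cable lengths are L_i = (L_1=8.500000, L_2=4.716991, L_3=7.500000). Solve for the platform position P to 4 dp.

(4.0000, 7.5000)

circle eqns → linear via eq_j − eq_1; set k_j = A_j·A_j − L_j²
k_1 = 0.0000+0.0000−72.2500 = -72.2500
0.0000·x − 10.0000·y = k_1−k_2 = -75.0000
-8.0000·x + 0.0000·y = k_1−k_3 = -32.0000
solve first two rows → x=4.0000, y=7.5000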